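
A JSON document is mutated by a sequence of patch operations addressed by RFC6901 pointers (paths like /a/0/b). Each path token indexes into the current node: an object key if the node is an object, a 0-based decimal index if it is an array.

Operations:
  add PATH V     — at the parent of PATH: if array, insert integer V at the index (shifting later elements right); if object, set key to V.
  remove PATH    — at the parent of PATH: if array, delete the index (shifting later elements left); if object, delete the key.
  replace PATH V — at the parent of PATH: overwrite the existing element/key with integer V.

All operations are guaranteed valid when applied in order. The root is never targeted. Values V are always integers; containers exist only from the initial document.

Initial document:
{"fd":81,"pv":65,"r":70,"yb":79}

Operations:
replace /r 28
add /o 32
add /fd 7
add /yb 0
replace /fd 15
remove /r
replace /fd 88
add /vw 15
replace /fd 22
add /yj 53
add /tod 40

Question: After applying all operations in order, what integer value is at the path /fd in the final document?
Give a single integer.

After op 1 (replace /r 28): {"fd":81,"pv":65,"r":28,"yb":79}
After op 2 (add /o 32): {"fd":81,"o":32,"pv":65,"r":28,"yb":79}
After op 3 (add /fd 7): {"fd":7,"o":32,"pv":65,"r":28,"yb":79}
After op 4 (add /yb 0): {"fd":7,"o":32,"pv":65,"r":28,"yb":0}
After op 5 (replace /fd 15): {"fd":15,"o":32,"pv":65,"r":28,"yb":0}
After op 6 (remove /r): {"fd":15,"o":32,"pv":65,"yb":0}
After op 7 (replace /fd 88): {"fd":88,"o":32,"pv":65,"yb":0}
After op 8 (add /vw 15): {"fd":88,"o":32,"pv":65,"vw":15,"yb":0}
After op 9 (replace /fd 22): {"fd":22,"o":32,"pv":65,"vw":15,"yb":0}
After op 10 (add /yj 53): {"fd":22,"o":32,"pv":65,"vw":15,"yb":0,"yj":53}
After op 11 (add /tod 40): {"fd":22,"o":32,"pv":65,"tod":40,"vw":15,"yb":0,"yj":53}
Value at /fd: 22

Answer: 22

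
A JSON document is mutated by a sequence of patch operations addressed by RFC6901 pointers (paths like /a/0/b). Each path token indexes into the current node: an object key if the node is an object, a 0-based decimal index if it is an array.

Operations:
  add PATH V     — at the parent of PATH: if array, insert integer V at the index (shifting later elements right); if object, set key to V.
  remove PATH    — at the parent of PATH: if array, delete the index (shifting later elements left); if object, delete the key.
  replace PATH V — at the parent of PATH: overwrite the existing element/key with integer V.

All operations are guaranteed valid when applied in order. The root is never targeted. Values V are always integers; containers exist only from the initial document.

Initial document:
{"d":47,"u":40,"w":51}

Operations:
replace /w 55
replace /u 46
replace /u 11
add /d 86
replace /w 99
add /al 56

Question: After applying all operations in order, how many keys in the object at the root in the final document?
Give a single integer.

After op 1 (replace /w 55): {"d":47,"u":40,"w":55}
After op 2 (replace /u 46): {"d":47,"u":46,"w":55}
After op 3 (replace /u 11): {"d":47,"u":11,"w":55}
After op 4 (add /d 86): {"d":86,"u":11,"w":55}
After op 5 (replace /w 99): {"d":86,"u":11,"w":99}
After op 6 (add /al 56): {"al":56,"d":86,"u":11,"w":99}
Size at the root: 4

Answer: 4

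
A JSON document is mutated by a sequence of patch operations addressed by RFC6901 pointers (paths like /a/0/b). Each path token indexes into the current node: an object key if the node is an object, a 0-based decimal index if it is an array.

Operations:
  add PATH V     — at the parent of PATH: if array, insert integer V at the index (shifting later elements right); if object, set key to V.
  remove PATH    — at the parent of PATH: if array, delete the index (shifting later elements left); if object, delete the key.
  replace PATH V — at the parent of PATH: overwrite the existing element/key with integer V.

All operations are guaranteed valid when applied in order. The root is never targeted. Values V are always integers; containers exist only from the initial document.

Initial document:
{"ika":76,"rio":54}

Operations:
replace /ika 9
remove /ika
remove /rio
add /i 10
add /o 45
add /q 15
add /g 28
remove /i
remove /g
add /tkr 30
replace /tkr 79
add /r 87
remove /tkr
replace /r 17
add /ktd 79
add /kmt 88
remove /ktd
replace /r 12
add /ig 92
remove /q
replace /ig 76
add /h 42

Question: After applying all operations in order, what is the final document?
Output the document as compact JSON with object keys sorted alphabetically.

Answer: {"h":42,"ig":76,"kmt":88,"o":45,"r":12}

Derivation:
After op 1 (replace /ika 9): {"ika":9,"rio":54}
After op 2 (remove /ika): {"rio":54}
After op 3 (remove /rio): {}
After op 4 (add /i 10): {"i":10}
After op 5 (add /o 45): {"i":10,"o":45}
After op 6 (add /q 15): {"i":10,"o":45,"q":15}
After op 7 (add /g 28): {"g":28,"i":10,"o":45,"q":15}
After op 8 (remove /i): {"g":28,"o":45,"q":15}
After op 9 (remove /g): {"o":45,"q":15}
After op 10 (add /tkr 30): {"o":45,"q":15,"tkr":30}
After op 11 (replace /tkr 79): {"o":45,"q":15,"tkr":79}
After op 12 (add /r 87): {"o":45,"q":15,"r":87,"tkr":79}
After op 13 (remove /tkr): {"o":45,"q":15,"r":87}
After op 14 (replace /r 17): {"o":45,"q":15,"r":17}
After op 15 (add /ktd 79): {"ktd":79,"o":45,"q":15,"r":17}
After op 16 (add /kmt 88): {"kmt":88,"ktd":79,"o":45,"q":15,"r":17}
After op 17 (remove /ktd): {"kmt":88,"o":45,"q":15,"r":17}
After op 18 (replace /r 12): {"kmt":88,"o":45,"q":15,"r":12}
After op 19 (add /ig 92): {"ig":92,"kmt":88,"o":45,"q":15,"r":12}
After op 20 (remove /q): {"ig":92,"kmt":88,"o":45,"r":12}
After op 21 (replace /ig 76): {"ig":76,"kmt":88,"o":45,"r":12}
After op 22 (add /h 42): {"h":42,"ig":76,"kmt":88,"o":45,"r":12}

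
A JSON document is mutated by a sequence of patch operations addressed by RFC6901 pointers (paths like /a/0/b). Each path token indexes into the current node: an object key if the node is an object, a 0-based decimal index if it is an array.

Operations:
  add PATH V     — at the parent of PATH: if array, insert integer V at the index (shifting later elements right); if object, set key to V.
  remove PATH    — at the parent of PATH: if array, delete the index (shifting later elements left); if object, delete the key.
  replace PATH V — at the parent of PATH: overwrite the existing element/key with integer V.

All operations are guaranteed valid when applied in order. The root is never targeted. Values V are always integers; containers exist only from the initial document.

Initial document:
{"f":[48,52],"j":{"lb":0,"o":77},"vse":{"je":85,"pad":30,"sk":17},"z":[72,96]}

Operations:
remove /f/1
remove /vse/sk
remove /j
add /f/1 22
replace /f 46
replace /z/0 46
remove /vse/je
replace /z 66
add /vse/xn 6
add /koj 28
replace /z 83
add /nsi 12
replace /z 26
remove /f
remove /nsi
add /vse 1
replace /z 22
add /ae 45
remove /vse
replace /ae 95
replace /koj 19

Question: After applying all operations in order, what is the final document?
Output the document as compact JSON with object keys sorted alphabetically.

After op 1 (remove /f/1): {"f":[48],"j":{"lb":0,"o":77},"vse":{"je":85,"pad":30,"sk":17},"z":[72,96]}
After op 2 (remove /vse/sk): {"f":[48],"j":{"lb":0,"o":77},"vse":{"je":85,"pad":30},"z":[72,96]}
After op 3 (remove /j): {"f":[48],"vse":{"je":85,"pad":30},"z":[72,96]}
After op 4 (add /f/1 22): {"f":[48,22],"vse":{"je":85,"pad":30},"z":[72,96]}
After op 5 (replace /f 46): {"f":46,"vse":{"je":85,"pad":30},"z":[72,96]}
After op 6 (replace /z/0 46): {"f":46,"vse":{"je":85,"pad":30},"z":[46,96]}
After op 7 (remove /vse/je): {"f":46,"vse":{"pad":30},"z":[46,96]}
After op 8 (replace /z 66): {"f":46,"vse":{"pad":30},"z":66}
After op 9 (add /vse/xn 6): {"f":46,"vse":{"pad":30,"xn":6},"z":66}
After op 10 (add /koj 28): {"f":46,"koj":28,"vse":{"pad":30,"xn":6},"z":66}
After op 11 (replace /z 83): {"f":46,"koj":28,"vse":{"pad":30,"xn":6},"z":83}
After op 12 (add /nsi 12): {"f":46,"koj":28,"nsi":12,"vse":{"pad":30,"xn":6},"z":83}
After op 13 (replace /z 26): {"f":46,"koj":28,"nsi":12,"vse":{"pad":30,"xn":6},"z":26}
After op 14 (remove /f): {"koj":28,"nsi":12,"vse":{"pad":30,"xn":6},"z":26}
After op 15 (remove /nsi): {"koj":28,"vse":{"pad":30,"xn":6},"z":26}
After op 16 (add /vse 1): {"koj":28,"vse":1,"z":26}
After op 17 (replace /z 22): {"koj":28,"vse":1,"z":22}
After op 18 (add /ae 45): {"ae":45,"koj":28,"vse":1,"z":22}
After op 19 (remove /vse): {"ae":45,"koj":28,"z":22}
After op 20 (replace /ae 95): {"ae":95,"koj":28,"z":22}
After op 21 (replace /koj 19): {"ae":95,"koj":19,"z":22}

Answer: {"ae":95,"koj":19,"z":22}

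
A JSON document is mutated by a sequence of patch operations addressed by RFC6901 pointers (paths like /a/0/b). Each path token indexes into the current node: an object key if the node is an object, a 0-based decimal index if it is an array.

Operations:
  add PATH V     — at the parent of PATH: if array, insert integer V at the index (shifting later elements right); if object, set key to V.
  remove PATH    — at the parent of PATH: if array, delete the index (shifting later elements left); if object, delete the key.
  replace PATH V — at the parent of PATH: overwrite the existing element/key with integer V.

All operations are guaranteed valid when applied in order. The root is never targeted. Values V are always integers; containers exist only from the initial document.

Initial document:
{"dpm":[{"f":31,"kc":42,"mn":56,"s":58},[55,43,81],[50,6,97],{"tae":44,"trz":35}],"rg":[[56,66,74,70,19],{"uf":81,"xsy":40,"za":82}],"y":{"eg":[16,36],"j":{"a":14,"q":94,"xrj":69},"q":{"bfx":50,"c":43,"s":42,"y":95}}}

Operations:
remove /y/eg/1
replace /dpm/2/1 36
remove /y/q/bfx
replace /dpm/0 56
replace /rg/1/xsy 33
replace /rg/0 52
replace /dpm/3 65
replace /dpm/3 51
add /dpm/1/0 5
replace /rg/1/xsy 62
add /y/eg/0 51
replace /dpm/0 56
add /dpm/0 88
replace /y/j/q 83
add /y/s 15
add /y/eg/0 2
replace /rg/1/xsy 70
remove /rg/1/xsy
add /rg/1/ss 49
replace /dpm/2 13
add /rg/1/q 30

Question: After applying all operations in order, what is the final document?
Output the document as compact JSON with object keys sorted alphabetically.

Answer: {"dpm":[88,56,13,[50,36,97],51],"rg":[52,{"q":30,"ss":49,"uf":81,"za":82}],"y":{"eg":[2,51,16],"j":{"a":14,"q":83,"xrj":69},"q":{"c":43,"s":42,"y":95},"s":15}}

Derivation:
After op 1 (remove /y/eg/1): {"dpm":[{"f":31,"kc":42,"mn":56,"s":58},[55,43,81],[50,6,97],{"tae":44,"trz":35}],"rg":[[56,66,74,70,19],{"uf":81,"xsy":40,"za":82}],"y":{"eg":[16],"j":{"a":14,"q":94,"xrj":69},"q":{"bfx":50,"c":43,"s":42,"y":95}}}
After op 2 (replace /dpm/2/1 36): {"dpm":[{"f":31,"kc":42,"mn":56,"s":58},[55,43,81],[50,36,97],{"tae":44,"trz":35}],"rg":[[56,66,74,70,19],{"uf":81,"xsy":40,"za":82}],"y":{"eg":[16],"j":{"a":14,"q":94,"xrj":69},"q":{"bfx":50,"c":43,"s":42,"y":95}}}
After op 3 (remove /y/q/bfx): {"dpm":[{"f":31,"kc":42,"mn":56,"s":58},[55,43,81],[50,36,97],{"tae":44,"trz":35}],"rg":[[56,66,74,70,19],{"uf":81,"xsy":40,"za":82}],"y":{"eg":[16],"j":{"a":14,"q":94,"xrj":69},"q":{"c":43,"s":42,"y":95}}}
After op 4 (replace /dpm/0 56): {"dpm":[56,[55,43,81],[50,36,97],{"tae":44,"trz":35}],"rg":[[56,66,74,70,19],{"uf":81,"xsy":40,"za":82}],"y":{"eg":[16],"j":{"a":14,"q":94,"xrj":69},"q":{"c":43,"s":42,"y":95}}}
After op 5 (replace /rg/1/xsy 33): {"dpm":[56,[55,43,81],[50,36,97],{"tae":44,"trz":35}],"rg":[[56,66,74,70,19],{"uf":81,"xsy":33,"za":82}],"y":{"eg":[16],"j":{"a":14,"q":94,"xrj":69},"q":{"c":43,"s":42,"y":95}}}
After op 6 (replace /rg/0 52): {"dpm":[56,[55,43,81],[50,36,97],{"tae":44,"trz":35}],"rg":[52,{"uf":81,"xsy":33,"za":82}],"y":{"eg":[16],"j":{"a":14,"q":94,"xrj":69},"q":{"c":43,"s":42,"y":95}}}
After op 7 (replace /dpm/3 65): {"dpm":[56,[55,43,81],[50,36,97],65],"rg":[52,{"uf":81,"xsy":33,"za":82}],"y":{"eg":[16],"j":{"a":14,"q":94,"xrj":69},"q":{"c":43,"s":42,"y":95}}}
After op 8 (replace /dpm/3 51): {"dpm":[56,[55,43,81],[50,36,97],51],"rg":[52,{"uf":81,"xsy":33,"za":82}],"y":{"eg":[16],"j":{"a":14,"q":94,"xrj":69},"q":{"c":43,"s":42,"y":95}}}
After op 9 (add /dpm/1/0 5): {"dpm":[56,[5,55,43,81],[50,36,97],51],"rg":[52,{"uf":81,"xsy":33,"za":82}],"y":{"eg":[16],"j":{"a":14,"q":94,"xrj":69},"q":{"c":43,"s":42,"y":95}}}
After op 10 (replace /rg/1/xsy 62): {"dpm":[56,[5,55,43,81],[50,36,97],51],"rg":[52,{"uf":81,"xsy":62,"za":82}],"y":{"eg":[16],"j":{"a":14,"q":94,"xrj":69},"q":{"c":43,"s":42,"y":95}}}
After op 11 (add /y/eg/0 51): {"dpm":[56,[5,55,43,81],[50,36,97],51],"rg":[52,{"uf":81,"xsy":62,"za":82}],"y":{"eg":[51,16],"j":{"a":14,"q":94,"xrj":69},"q":{"c":43,"s":42,"y":95}}}
After op 12 (replace /dpm/0 56): {"dpm":[56,[5,55,43,81],[50,36,97],51],"rg":[52,{"uf":81,"xsy":62,"za":82}],"y":{"eg":[51,16],"j":{"a":14,"q":94,"xrj":69},"q":{"c":43,"s":42,"y":95}}}
After op 13 (add /dpm/0 88): {"dpm":[88,56,[5,55,43,81],[50,36,97],51],"rg":[52,{"uf":81,"xsy":62,"za":82}],"y":{"eg":[51,16],"j":{"a":14,"q":94,"xrj":69},"q":{"c":43,"s":42,"y":95}}}
After op 14 (replace /y/j/q 83): {"dpm":[88,56,[5,55,43,81],[50,36,97],51],"rg":[52,{"uf":81,"xsy":62,"za":82}],"y":{"eg":[51,16],"j":{"a":14,"q":83,"xrj":69},"q":{"c":43,"s":42,"y":95}}}
After op 15 (add /y/s 15): {"dpm":[88,56,[5,55,43,81],[50,36,97],51],"rg":[52,{"uf":81,"xsy":62,"za":82}],"y":{"eg":[51,16],"j":{"a":14,"q":83,"xrj":69},"q":{"c":43,"s":42,"y":95},"s":15}}
After op 16 (add /y/eg/0 2): {"dpm":[88,56,[5,55,43,81],[50,36,97],51],"rg":[52,{"uf":81,"xsy":62,"za":82}],"y":{"eg":[2,51,16],"j":{"a":14,"q":83,"xrj":69},"q":{"c":43,"s":42,"y":95},"s":15}}
After op 17 (replace /rg/1/xsy 70): {"dpm":[88,56,[5,55,43,81],[50,36,97],51],"rg":[52,{"uf":81,"xsy":70,"za":82}],"y":{"eg":[2,51,16],"j":{"a":14,"q":83,"xrj":69},"q":{"c":43,"s":42,"y":95},"s":15}}
After op 18 (remove /rg/1/xsy): {"dpm":[88,56,[5,55,43,81],[50,36,97],51],"rg":[52,{"uf":81,"za":82}],"y":{"eg":[2,51,16],"j":{"a":14,"q":83,"xrj":69},"q":{"c":43,"s":42,"y":95},"s":15}}
After op 19 (add /rg/1/ss 49): {"dpm":[88,56,[5,55,43,81],[50,36,97],51],"rg":[52,{"ss":49,"uf":81,"za":82}],"y":{"eg":[2,51,16],"j":{"a":14,"q":83,"xrj":69},"q":{"c":43,"s":42,"y":95},"s":15}}
After op 20 (replace /dpm/2 13): {"dpm":[88,56,13,[50,36,97],51],"rg":[52,{"ss":49,"uf":81,"za":82}],"y":{"eg":[2,51,16],"j":{"a":14,"q":83,"xrj":69},"q":{"c":43,"s":42,"y":95},"s":15}}
After op 21 (add /rg/1/q 30): {"dpm":[88,56,13,[50,36,97],51],"rg":[52,{"q":30,"ss":49,"uf":81,"za":82}],"y":{"eg":[2,51,16],"j":{"a":14,"q":83,"xrj":69},"q":{"c":43,"s":42,"y":95},"s":15}}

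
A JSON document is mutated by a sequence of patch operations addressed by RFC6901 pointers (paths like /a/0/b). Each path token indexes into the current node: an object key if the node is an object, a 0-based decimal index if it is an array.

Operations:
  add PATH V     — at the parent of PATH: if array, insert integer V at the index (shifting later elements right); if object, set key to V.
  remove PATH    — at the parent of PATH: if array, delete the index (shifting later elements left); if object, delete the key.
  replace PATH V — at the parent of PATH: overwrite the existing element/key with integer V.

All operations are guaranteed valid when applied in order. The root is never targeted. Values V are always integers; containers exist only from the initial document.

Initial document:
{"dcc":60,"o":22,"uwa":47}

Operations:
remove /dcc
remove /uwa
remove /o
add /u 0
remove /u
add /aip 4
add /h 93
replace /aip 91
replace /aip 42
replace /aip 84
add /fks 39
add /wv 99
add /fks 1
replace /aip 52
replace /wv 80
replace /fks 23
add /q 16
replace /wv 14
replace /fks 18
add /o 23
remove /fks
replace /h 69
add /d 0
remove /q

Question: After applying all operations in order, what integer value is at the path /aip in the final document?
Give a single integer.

Answer: 52

Derivation:
After op 1 (remove /dcc): {"o":22,"uwa":47}
After op 2 (remove /uwa): {"o":22}
After op 3 (remove /o): {}
After op 4 (add /u 0): {"u":0}
After op 5 (remove /u): {}
After op 6 (add /aip 4): {"aip":4}
After op 7 (add /h 93): {"aip":4,"h":93}
After op 8 (replace /aip 91): {"aip":91,"h":93}
After op 9 (replace /aip 42): {"aip":42,"h":93}
After op 10 (replace /aip 84): {"aip":84,"h":93}
After op 11 (add /fks 39): {"aip":84,"fks":39,"h":93}
After op 12 (add /wv 99): {"aip":84,"fks":39,"h":93,"wv":99}
After op 13 (add /fks 1): {"aip":84,"fks":1,"h":93,"wv":99}
After op 14 (replace /aip 52): {"aip":52,"fks":1,"h":93,"wv":99}
After op 15 (replace /wv 80): {"aip":52,"fks":1,"h":93,"wv":80}
After op 16 (replace /fks 23): {"aip":52,"fks":23,"h":93,"wv":80}
After op 17 (add /q 16): {"aip":52,"fks":23,"h":93,"q":16,"wv":80}
After op 18 (replace /wv 14): {"aip":52,"fks":23,"h":93,"q":16,"wv":14}
After op 19 (replace /fks 18): {"aip":52,"fks":18,"h":93,"q":16,"wv":14}
After op 20 (add /o 23): {"aip":52,"fks":18,"h":93,"o":23,"q":16,"wv":14}
After op 21 (remove /fks): {"aip":52,"h":93,"o":23,"q":16,"wv":14}
After op 22 (replace /h 69): {"aip":52,"h":69,"o":23,"q":16,"wv":14}
After op 23 (add /d 0): {"aip":52,"d":0,"h":69,"o":23,"q":16,"wv":14}
After op 24 (remove /q): {"aip":52,"d":0,"h":69,"o":23,"wv":14}
Value at /aip: 52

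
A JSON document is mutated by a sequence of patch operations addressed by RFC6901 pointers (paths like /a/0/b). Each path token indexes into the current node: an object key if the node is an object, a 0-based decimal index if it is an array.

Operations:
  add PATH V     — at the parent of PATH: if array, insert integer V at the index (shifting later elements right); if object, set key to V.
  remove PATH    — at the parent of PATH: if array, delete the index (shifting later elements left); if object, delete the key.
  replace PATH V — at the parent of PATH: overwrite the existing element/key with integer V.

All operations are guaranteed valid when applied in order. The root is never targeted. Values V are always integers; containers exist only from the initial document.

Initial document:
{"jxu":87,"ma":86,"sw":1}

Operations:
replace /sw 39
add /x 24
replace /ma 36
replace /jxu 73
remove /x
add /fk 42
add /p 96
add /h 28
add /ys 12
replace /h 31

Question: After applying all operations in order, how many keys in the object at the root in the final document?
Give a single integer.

Answer: 7

Derivation:
After op 1 (replace /sw 39): {"jxu":87,"ma":86,"sw":39}
After op 2 (add /x 24): {"jxu":87,"ma":86,"sw":39,"x":24}
After op 3 (replace /ma 36): {"jxu":87,"ma":36,"sw":39,"x":24}
After op 4 (replace /jxu 73): {"jxu":73,"ma":36,"sw":39,"x":24}
After op 5 (remove /x): {"jxu":73,"ma":36,"sw":39}
After op 6 (add /fk 42): {"fk":42,"jxu":73,"ma":36,"sw":39}
After op 7 (add /p 96): {"fk":42,"jxu":73,"ma":36,"p":96,"sw":39}
After op 8 (add /h 28): {"fk":42,"h":28,"jxu":73,"ma":36,"p":96,"sw":39}
After op 9 (add /ys 12): {"fk":42,"h":28,"jxu":73,"ma":36,"p":96,"sw":39,"ys":12}
After op 10 (replace /h 31): {"fk":42,"h":31,"jxu":73,"ma":36,"p":96,"sw":39,"ys":12}
Size at the root: 7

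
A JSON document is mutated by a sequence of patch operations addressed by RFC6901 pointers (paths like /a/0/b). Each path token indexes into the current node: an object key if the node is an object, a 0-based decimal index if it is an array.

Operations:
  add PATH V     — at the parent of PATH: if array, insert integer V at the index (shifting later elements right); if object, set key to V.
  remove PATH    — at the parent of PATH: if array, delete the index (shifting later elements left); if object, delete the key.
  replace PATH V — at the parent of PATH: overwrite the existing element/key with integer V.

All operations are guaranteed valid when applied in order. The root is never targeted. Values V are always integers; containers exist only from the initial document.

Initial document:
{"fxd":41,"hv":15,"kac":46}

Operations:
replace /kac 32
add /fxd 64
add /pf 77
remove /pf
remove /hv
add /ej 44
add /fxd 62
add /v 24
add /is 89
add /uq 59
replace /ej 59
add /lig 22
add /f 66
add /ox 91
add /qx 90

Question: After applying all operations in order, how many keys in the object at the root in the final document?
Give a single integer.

Answer: 10

Derivation:
After op 1 (replace /kac 32): {"fxd":41,"hv":15,"kac":32}
After op 2 (add /fxd 64): {"fxd":64,"hv":15,"kac":32}
After op 3 (add /pf 77): {"fxd":64,"hv":15,"kac":32,"pf":77}
After op 4 (remove /pf): {"fxd":64,"hv":15,"kac":32}
After op 5 (remove /hv): {"fxd":64,"kac":32}
After op 6 (add /ej 44): {"ej":44,"fxd":64,"kac":32}
After op 7 (add /fxd 62): {"ej":44,"fxd":62,"kac":32}
After op 8 (add /v 24): {"ej":44,"fxd":62,"kac":32,"v":24}
After op 9 (add /is 89): {"ej":44,"fxd":62,"is":89,"kac":32,"v":24}
After op 10 (add /uq 59): {"ej":44,"fxd":62,"is":89,"kac":32,"uq":59,"v":24}
After op 11 (replace /ej 59): {"ej":59,"fxd":62,"is":89,"kac":32,"uq":59,"v":24}
After op 12 (add /lig 22): {"ej":59,"fxd":62,"is":89,"kac":32,"lig":22,"uq":59,"v":24}
After op 13 (add /f 66): {"ej":59,"f":66,"fxd":62,"is":89,"kac":32,"lig":22,"uq":59,"v":24}
After op 14 (add /ox 91): {"ej":59,"f":66,"fxd":62,"is":89,"kac":32,"lig":22,"ox":91,"uq":59,"v":24}
After op 15 (add /qx 90): {"ej":59,"f":66,"fxd":62,"is":89,"kac":32,"lig":22,"ox":91,"qx":90,"uq":59,"v":24}
Size at the root: 10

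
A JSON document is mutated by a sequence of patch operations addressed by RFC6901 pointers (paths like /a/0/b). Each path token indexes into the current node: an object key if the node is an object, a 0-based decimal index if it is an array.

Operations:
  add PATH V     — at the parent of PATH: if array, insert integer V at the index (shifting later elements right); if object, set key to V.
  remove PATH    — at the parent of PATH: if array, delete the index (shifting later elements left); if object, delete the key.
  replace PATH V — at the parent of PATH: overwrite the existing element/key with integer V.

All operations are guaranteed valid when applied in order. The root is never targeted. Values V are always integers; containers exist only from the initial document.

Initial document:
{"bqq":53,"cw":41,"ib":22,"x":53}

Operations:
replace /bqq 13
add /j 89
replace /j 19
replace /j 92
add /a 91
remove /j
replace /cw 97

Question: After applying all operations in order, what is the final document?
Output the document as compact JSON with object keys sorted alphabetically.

After op 1 (replace /bqq 13): {"bqq":13,"cw":41,"ib":22,"x":53}
After op 2 (add /j 89): {"bqq":13,"cw":41,"ib":22,"j":89,"x":53}
After op 3 (replace /j 19): {"bqq":13,"cw":41,"ib":22,"j":19,"x":53}
After op 4 (replace /j 92): {"bqq":13,"cw":41,"ib":22,"j":92,"x":53}
After op 5 (add /a 91): {"a":91,"bqq":13,"cw":41,"ib":22,"j":92,"x":53}
After op 6 (remove /j): {"a":91,"bqq":13,"cw":41,"ib":22,"x":53}
After op 7 (replace /cw 97): {"a":91,"bqq":13,"cw":97,"ib":22,"x":53}

Answer: {"a":91,"bqq":13,"cw":97,"ib":22,"x":53}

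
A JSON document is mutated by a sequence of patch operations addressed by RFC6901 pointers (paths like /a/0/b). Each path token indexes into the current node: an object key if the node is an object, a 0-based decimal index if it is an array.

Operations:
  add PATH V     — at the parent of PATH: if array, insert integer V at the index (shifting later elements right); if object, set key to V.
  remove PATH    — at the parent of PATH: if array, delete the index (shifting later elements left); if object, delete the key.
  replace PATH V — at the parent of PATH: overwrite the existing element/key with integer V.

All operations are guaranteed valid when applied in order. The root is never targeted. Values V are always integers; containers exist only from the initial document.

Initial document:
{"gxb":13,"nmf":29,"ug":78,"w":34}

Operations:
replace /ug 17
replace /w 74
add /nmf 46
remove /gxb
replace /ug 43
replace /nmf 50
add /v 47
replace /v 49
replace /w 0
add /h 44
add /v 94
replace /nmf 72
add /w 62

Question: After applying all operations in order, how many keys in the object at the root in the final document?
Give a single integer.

Answer: 5

Derivation:
After op 1 (replace /ug 17): {"gxb":13,"nmf":29,"ug":17,"w":34}
After op 2 (replace /w 74): {"gxb":13,"nmf":29,"ug":17,"w":74}
After op 3 (add /nmf 46): {"gxb":13,"nmf":46,"ug":17,"w":74}
After op 4 (remove /gxb): {"nmf":46,"ug":17,"w":74}
After op 5 (replace /ug 43): {"nmf":46,"ug":43,"w":74}
After op 6 (replace /nmf 50): {"nmf":50,"ug":43,"w":74}
After op 7 (add /v 47): {"nmf":50,"ug":43,"v":47,"w":74}
After op 8 (replace /v 49): {"nmf":50,"ug":43,"v":49,"w":74}
After op 9 (replace /w 0): {"nmf":50,"ug":43,"v":49,"w":0}
After op 10 (add /h 44): {"h":44,"nmf":50,"ug":43,"v":49,"w":0}
After op 11 (add /v 94): {"h":44,"nmf":50,"ug":43,"v":94,"w":0}
After op 12 (replace /nmf 72): {"h":44,"nmf":72,"ug":43,"v":94,"w":0}
After op 13 (add /w 62): {"h":44,"nmf":72,"ug":43,"v":94,"w":62}
Size at the root: 5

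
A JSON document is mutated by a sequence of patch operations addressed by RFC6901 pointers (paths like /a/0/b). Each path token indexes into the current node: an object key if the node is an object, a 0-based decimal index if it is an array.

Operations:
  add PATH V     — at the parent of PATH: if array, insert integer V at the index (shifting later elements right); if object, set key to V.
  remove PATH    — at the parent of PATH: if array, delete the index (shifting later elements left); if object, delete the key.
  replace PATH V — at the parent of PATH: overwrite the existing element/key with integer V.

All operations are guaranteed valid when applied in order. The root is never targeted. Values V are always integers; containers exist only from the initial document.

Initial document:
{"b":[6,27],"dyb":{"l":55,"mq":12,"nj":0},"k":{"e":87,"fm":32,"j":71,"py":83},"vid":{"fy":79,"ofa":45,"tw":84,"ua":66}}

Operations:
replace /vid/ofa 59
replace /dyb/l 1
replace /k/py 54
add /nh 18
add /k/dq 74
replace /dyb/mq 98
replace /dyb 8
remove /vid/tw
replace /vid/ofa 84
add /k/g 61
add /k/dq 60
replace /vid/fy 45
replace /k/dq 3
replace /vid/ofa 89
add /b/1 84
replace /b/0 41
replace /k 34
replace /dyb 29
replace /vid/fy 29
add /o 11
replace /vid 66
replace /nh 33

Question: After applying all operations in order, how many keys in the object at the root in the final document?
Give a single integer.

After op 1 (replace /vid/ofa 59): {"b":[6,27],"dyb":{"l":55,"mq":12,"nj":0},"k":{"e":87,"fm":32,"j":71,"py":83},"vid":{"fy":79,"ofa":59,"tw":84,"ua":66}}
After op 2 (replace /dyb/l 1): {"b":[6,27],"dyb":{"l":1,"mq":12,"nj":0},"k":{"e":87,"fm":32,"j":71,"py":83},"vid":{"fy":79,"ofa":59,"tw":84,"ua":66}}
After op 3 (replace /k/py 54): {"b":[6,27],"dyb":{"l":1,"mq":12,"nj":0},"k":{"e":87,"fm":32,"j":71,"py":54},"vid":{"fy":79,"ofa":59,"tw":84,"ua":66}}
After op 4 (add /nh 18): {"b":[6,27],"dyb":{"l":1,"mq":12,"nj":0},"k":{"e":87,"fm":32,"j":71,"py":54},"nh":18,"vid":{"fy":79,"ofa":59,"tw":84,"ua":66}}
After op 5 (add /k/dq 74): {"b":[6,27],"dyb":{"l":1,"mq":12,"nj":0},"k":{"dq":74,"e":87,"fm":32,"j":71,"py":54},"nh":18,"vid":{"fy":79,"ofa":59,"tw":84,"ua":66}}
After op 6 (replace /dyb/mq 98): {"b":[6,27],"dyb":{"l":1,"mq":98,"nj":0},"k":{"dq":74,"e":87,"fm":32,"j":71,"py":54},"nh":18,"vid":{"fy":79,"ofa":59,"tw":84,"ua":66}}
After op 7 (replace /dyb 8): {"b":[6,27],"dyb":8,"k":{"dq":74,"e":87,"fm":32,"j":71,"py":54},"nh":18,"vid":{"fy":79,"ofa":59,"tw":84,"ua":66}}
After op 8 (remove /vid/tw): {"b":[6,27],"dyb":8,"k":{"dq":74,"e":87,"fm":32,"j":71,"py":54},"nh":18,"vid":{"fy":79,"ofa":59,"ua":66}}
After op 9 (replace /vid/ofa 84): {"b":[6,27],"dyb":8,"k":{"dq":74,"e":87,"fm":32,"j":71,"py":54},"nh":18,"vid":{"fy":79,"ofa":84,"ua":66}}
After op 10 (add /k/g 61): {"b":[6,27],"dyb":8,"k":{"dq":74,"e":87,"fm":32,"g":61,"j":71,"py":54},"nh":18,"vid":{"fy":79,"ofa":84,"ua":66}}
After op 11 (add /k/dq 60): {"b":[6,27],"dyb":8,"k":{"dq":60,"e":87,"fm":32,"g":61,"j":71,"py":54},"nh":18,"vid":{"fy":79,"ofa":84,"ua":66}}
After op 12 (replace /vid/fy 45): {"b":[6,27],"dyb":8,"k":{"dq":60,"e":87,"fm":32,"g":61,"j":71,"py":54},"nh":18,"vid":{"fy":45,"ofa":84,"ua":66}}
After op 13 (replace /k/dq 3): {"b":[6,27],"dyb":8,"k":{"dq":3,"e":87,"fm":32,"g":61,"j":71,"py":54},"nh":18,"vid":{"fy":45,"ofa":84,"ua":66}}
After op 14 (replace /vid/ofa 89): {"b":[6,27],"dyb":8,"k":{"dq":3,"e":87,"fm":32,"g":61,"j":71,"py":54},"nh":18,"vid":{"fy":45,"ofa":89,"ua":66}}
After op 15 (add /b/1 84): {"b":[6,84,27],"dyb":8,"k":{"dq":3,"e":87,"fm":32,"g":61,"j":71,"py":54},"nh":18,"vid":{"fy":45,"ofa":89,"ua":66}}
After op 16 (replace /b/0 41): {"b":[41,84,27],"dyb":8,"k":{"dq":3,"e":87,"fm":32,"g":61,"j":71,"py":54},"nh":18,"vid":{"fy":45,"ofa":89,"ua":66}}
After op 17 (replace /k 34): {"b":[41,84,27],"dyb":8,"k":34,"nh":18,"vid":{"fy":45,"ofa":89,"ua":66}}
After op 18 (replace /dyb 29): {"b":[41,84,27],"dyb":29,"k":34,"nh":18,"vid":{"fy":45,"ofa":89,"ua":66}}
After op 19 (replace /vid/fy 29): {"b":[41,84,27],"dyb":29,"k":34,"nh":18,"vid":{"fy":29,"ofa":89,"ua":66}}
After op 20 (add /o 11): {"b":[41,84,27],"dyb":29,"k":34,"nh":18,"o":11,"vid":{"fy":29,"ofa":89,"ua":66}}
After op 21 (replace /vid 66): {"b":[41,84,27],"dyb":29,"k":34,"nh":18,"o":11,"vid":66}
After op 22 (replace /nh 33): {"b":[41,84,27],"dyb":29,"k":34,"nh":33,"o":11,"vid":66}
Size at the root: 6

Answer: 6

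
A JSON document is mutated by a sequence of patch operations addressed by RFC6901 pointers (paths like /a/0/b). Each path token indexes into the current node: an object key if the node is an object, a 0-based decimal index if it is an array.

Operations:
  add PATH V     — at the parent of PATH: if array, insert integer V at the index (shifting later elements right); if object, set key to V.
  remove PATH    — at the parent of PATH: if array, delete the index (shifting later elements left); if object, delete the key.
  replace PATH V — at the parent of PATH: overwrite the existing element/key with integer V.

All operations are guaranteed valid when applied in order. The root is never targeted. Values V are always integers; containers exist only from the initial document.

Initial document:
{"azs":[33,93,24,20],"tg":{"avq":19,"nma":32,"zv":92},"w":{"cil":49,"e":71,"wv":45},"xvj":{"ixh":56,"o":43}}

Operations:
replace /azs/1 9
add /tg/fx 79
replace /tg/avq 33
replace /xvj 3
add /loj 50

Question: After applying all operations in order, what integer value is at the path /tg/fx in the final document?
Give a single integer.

Answer: 79

Derivation:
After op 1 (replace /azs/1 9): {"azs":[33,9,24,20],"tg":{"avq":19,"nma":32,"zv":92},"w":{"cil":49,"e":71,"wv":45},"xvj":{"ixh":56,"o":43}}
After op 2 (add /tg/fx 79): {"azs":[33,9,24,20],"tg":{"avq":19,"fx":79,"nma":32,"zv":92},"w":{"cil":49,"e":71,"wv":45},"xvj":{"ixh":56,"o":43}}
After op 3 (replace /tg/avq 33): {"azs":[33,9,24,20],"tg":{"avq":33,"fx":79,"nma":32,"zv":92},"w":{"cil":49,"e":71,"wv":45},"xvj":{"ixh":56,"o":43}}
After op 4 (replace /xvj 3): {"azs":[33,9,24,20],"tg":{"avq":33,"fx":79,"nma":32,"zv":92},"w":{"cil":49,"e":71,"wv":45},"xvj":3}
After op 5 (add /loj 50): {"azs":[33,9,24,20],"loj":50,"tg":{"avq":33,"fx":79,"nma":32,"zv":92},"w":{"cil":49,"e":71,"wv":45},"xvj":3}
Value at /tg/fx: 79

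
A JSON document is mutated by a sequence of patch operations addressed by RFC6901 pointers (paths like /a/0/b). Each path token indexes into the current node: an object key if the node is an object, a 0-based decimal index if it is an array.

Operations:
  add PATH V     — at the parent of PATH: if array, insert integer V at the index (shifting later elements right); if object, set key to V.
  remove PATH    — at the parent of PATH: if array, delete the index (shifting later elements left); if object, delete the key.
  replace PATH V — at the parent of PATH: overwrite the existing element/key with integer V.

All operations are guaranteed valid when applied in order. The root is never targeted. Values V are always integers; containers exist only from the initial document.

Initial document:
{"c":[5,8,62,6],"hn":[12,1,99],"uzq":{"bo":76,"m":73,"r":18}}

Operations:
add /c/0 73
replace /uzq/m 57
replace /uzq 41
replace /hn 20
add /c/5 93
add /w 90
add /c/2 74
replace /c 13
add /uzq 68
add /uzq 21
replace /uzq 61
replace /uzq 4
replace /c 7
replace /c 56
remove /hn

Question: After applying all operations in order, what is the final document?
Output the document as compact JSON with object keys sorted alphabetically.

Answer: {"c":56,"uzq":4,"w":90}

Derivation:
After op 1 (add /c/0 73): {"c":[73,5,8,62,6],"hn":[12,1,99],"uzq":{"bo":76,"m":73,"r":18}}
After op 2 (replace /uzq/m 57): {"c":[73,5,8,62,6],"hn":[12,1,99],"uzq":{"bo":76,"m":57,"r":18}}
After op 3 (replace /uzq 41): {"c":[73,5,8,62,6],"hn":[12,1,99],"uzq":41}
After op 4 (replace /hn 20): {"c":[73,5,8,62,6],"hn":20,"uzq":41}
After op 5 (add /c/5 93): {"c":[73,5,8,62,6,93],"hn":20,"uzq":41}
After op 6 (add /w 90): {"c":[73,5,8,62,6,93],"hn":20,"uzq":41,"w":90}
After op 7 (add /c/2 74): {"c":[73,5,74,8,62,6,93],"hn":20,"uzq":41,"w":90}
After op 8 (replace /c 13): {"c":13,"hn":20,"uzq":41,"w":90}
After op 9 (add /uzq 68): {"c":13,"hn":20,"uzq":68,"w":90}
After op 10 (add /uzq 21): {"c":13,"hn":20,"uzq":21,"w":90}
After op 11 (replace /uzq 61): {"c":13,"hn":20,"uzq":61,"w":90}
After op 12 (replace /uzq 4): {"c":13,"hn":20,"uzq":4,"w":90}
After op 13 (replace /c 7): {"c":7,"hn":20,"uzq":4,"w":90}
After op 14 (replace /c 56): {"c":56,"hn":20,"uzq":4,"w":90}
After op 15 (remove /hn): {"c":56,"uzq":4,"w":90}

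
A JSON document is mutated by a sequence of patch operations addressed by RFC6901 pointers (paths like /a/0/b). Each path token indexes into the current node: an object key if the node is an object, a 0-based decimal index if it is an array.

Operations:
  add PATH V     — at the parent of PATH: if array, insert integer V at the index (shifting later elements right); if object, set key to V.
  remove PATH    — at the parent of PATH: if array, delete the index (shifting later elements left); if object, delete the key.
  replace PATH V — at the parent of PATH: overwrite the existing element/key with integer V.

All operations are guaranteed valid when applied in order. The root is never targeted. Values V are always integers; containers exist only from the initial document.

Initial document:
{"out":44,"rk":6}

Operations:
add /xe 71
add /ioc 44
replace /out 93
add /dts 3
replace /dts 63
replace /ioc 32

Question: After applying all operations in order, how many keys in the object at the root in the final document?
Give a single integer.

Answer: 5

Derivation:
After op 1 (add /xe 71): {"out":44,"rk":6,"xe":71}
After op 2 (add /ioc 44): {"ioc":44,"out":44,"rk":6,"xe":71}
After op 3 (replace /out 93): {"ioc":44,"out":93,"rk":6,"xe":71}
After op 4 (add /dts 3): {"dts":3,"ioc":44,"out":93,"rk":6,"xe":71}
After op 5 (replace /dts 63): {"dts":63,"ioc":44,"out":93,"rk":6,"xe":71}
After op 6 (replace /ioc 32): {"dts":63,"ioc":32,"out":93,"rk":6,"xe":71}
Size at the root: 5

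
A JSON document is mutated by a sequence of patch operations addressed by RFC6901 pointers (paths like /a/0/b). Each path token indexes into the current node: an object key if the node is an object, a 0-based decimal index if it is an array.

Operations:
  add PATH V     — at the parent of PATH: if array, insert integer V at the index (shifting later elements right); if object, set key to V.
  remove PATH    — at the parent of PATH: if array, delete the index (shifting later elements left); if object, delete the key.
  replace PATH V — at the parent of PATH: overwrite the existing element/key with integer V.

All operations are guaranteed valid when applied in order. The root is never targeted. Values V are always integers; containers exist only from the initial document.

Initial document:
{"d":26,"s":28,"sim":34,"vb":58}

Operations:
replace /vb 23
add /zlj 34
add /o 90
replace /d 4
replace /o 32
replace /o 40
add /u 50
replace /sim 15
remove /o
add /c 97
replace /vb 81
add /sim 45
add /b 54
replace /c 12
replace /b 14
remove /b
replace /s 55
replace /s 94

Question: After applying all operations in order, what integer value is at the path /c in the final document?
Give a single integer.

After op 1 (replace /vb 23): {"d":26,"s":28,"sim":34,"vb":23}
After op 2 (add /zlj 34): {"d":26,"s":28,"sim":34,"vb":23,"zlj":34}
After op 3 (add /o 90): {"d":26,"o":90,"s":28,"sim":34,"vb":23,"zlj":34}
After op 4 (replace /d 4): {"d":4,"o":90,"s":28,"sim":34,"vb":23,"zlj":34}
After op 5 (replace /o 32): {"d":4,"o":32,"s":28,"sim":34,"vb":23,"zlj":34}
After op 6 (replace /o 40): {"d":4,"o":40,"s":28,"sim":34,"vb":23,"zlj":34}
After op 7 (add /u 50): {"d":4,"o":40,"s":28,"sim":34,"u":50,"vb":23,"zlj":34}
After op 8 (replace /sim 15): {"d":4,"o":40,"s":28,"sim":15,"u":50,"vb":23,"zlj":34}
After op 9 (remove /o): {"d":4,"s":28,"sim":15,"u":50,"vb":23,"zlj":34}
After op 10 (add /c 97): {"c":97,"d":4,"s":28,"sim":15,"u":50,"vb":23,"zlj":34}
After op 11 (replace /vb 81): {"c":97,"d":4,"s":28,"sim":15,"u":50,"vb":81,"zlj":34}
After op 12 (add /sim 45): {"c":97,"d":4,"s":28,"sim":45,"u":50,"vb":81,"zlj":34}
After op 13 (add /b 54): {"b":54,"c":97,"d":4,"s":28,"sim":45,"u":50,"vb":81,"zlj":34}
After op 14 (replace /c 12): {"b":54,"c":12,"d":4,"s":28,"sim":45,"u":50,"vb":81,"zlj":34}
After op 15 (replace /b 14): {"b":14,"c":12,"d":4,"s":28,"sim":45,"u":50,"vb":81,"zlj":34}
After op 16 (remove /b): {"c":12,"d":4,"s":28,"sim":45,"u":50,"vb":81,"zlj":34}
After op 17 (replace /s 55): {"c":12,"d":4,"s":55,"sim":45,"u":50,"vb":81,"zlj":34}
After op 18 (replace /s 94): {"c":12,"d":4,"s":94,"sim":45,"u":50,"vb":81,"zlj":34}
Value at /c: 12

Answer: 12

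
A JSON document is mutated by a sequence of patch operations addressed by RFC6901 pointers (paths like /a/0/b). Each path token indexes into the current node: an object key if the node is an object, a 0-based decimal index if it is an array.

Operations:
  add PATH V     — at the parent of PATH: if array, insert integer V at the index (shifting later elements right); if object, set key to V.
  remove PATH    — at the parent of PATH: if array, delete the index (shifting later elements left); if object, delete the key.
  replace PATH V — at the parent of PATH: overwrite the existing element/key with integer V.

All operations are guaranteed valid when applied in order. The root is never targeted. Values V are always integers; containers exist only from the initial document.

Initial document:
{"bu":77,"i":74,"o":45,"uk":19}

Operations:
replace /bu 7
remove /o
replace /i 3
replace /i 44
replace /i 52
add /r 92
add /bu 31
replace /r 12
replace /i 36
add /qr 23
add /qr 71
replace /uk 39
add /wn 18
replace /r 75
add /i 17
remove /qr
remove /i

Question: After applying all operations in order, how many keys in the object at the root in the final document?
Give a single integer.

After op 1 (replace /bu 7): {"bu":7,"i":74,"o":45,"uk":19}
After op 2 (remove /o): {"bu":7,"i":74,"uk":19}
After op 3 (replace /i 3): {"bu":7,"i":3,"uk":19}
After op 4 (replace /i 44): {"bu":7,"i":44,"uk":19}
After op 5 (replace /i 52): {"bu":7,"i":52,"uk":19}
After op 6 (add /r 92): {"bu":7,"i":52,"r":92,"uk":19}
After op 7 (add /bu 31): {"bu":31,"i":52,"r":92,"uk":19}
After op 8 (replace /r 12): {"bu":31,"i":52,"r":12,"uk":19}
After op 9 (replace /i 36): {"bu":31,"i":36,"r":12,"uk":19}
After op 10 (add /qr 23): {"bu":31,"i":36,"qr":23,"r":12,"uk":19}
After op 11 (add /qr 71): {"bu":31,"i":36,"qr":71,"r":12,"uk":19}
After op 12 (replace /uk 39): {"bu":31,"i":36,"qr":71,"r":12,"uk":39}
After op 13 (add /wn 18): {"bu":31,"i":36,"qr":71,"r":12,"uk":39,"wn":18}
After op 14 (replace /r 75): {"bu":31,"i":36,"qr":71,"r":75,"uk":39,"wn":18}
After op 15 (add /i 17): {"bu":31,"i":17,"qr":71,"r":75,"uk":39,"wn":18}
After op 16 (remove /qr): {"bu":31,"i":17,"r":75,"uk":39,"wn":18}
After op 17 (remove /i): {"bu":31,"r":75,"uk":39,"wn":18}
Size at the root: 4

Answer: 4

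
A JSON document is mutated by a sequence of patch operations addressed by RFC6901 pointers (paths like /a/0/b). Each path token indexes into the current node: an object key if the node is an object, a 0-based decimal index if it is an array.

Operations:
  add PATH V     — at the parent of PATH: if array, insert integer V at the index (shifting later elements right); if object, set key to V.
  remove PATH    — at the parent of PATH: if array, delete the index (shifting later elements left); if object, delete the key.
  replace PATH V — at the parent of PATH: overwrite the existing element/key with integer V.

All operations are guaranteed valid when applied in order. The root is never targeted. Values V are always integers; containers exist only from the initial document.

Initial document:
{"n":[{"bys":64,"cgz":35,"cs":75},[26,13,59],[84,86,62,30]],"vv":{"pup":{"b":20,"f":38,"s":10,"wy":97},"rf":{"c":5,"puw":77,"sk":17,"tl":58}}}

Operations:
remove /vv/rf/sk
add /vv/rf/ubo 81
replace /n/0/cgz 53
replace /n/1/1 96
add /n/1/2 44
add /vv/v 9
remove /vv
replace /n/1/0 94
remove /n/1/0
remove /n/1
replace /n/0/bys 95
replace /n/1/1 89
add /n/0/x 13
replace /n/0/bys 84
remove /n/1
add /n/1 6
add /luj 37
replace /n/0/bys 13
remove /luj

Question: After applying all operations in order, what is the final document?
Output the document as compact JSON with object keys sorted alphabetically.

After op 1 (remove /vv/rf/sk): {"n":[{"bys":64,"cgz":35,"cs":75},[26,13,59],[84,86,62,30]],"vv":{"pup":{"b":20,"f":38,"s":10,"wy":97},"rf":{"c":5,"puw":77,"tl":58}}}
After op 2 (add /vv/rf/ubo 81): {"n":[{"bys":64,"cgz":35,"cs":75},[26,13,59],[84,86,62,30]],"vv":{"pup":{"b":20,"f":38,"s":10,"wy":97},"rf":{"c":5,"puw":77,"tl":58,"ubo":81}}}
After op 3 (replace /n/0/cgz 53): {"n":[{"bys":64,"cgz":53,"cs":75},[26,13,59],[84,86,62,30]],"vv":{"pup":{"b":20,"f":38,"s":10,"wy":97},"rf":{"c":5,"puw":77,"tl":58,"ubo":81}}}
After op 4 (replace /n/1/1 96): {"n":[{"bys":64,"cgz":53,"cs":75},[26,96,59],[84,86,62,30]],"vv":{"pup":{"b":20,"f":38,"s":10,"wy":97},"rf":{"c":5,"puw":77,"tl":58,"ubo":81}}}
After op 5 (add /n/1/2 44): {"n":[{"bys":64,"cgz":53,"cs":75},[26,96,44,59],[84,86,62,30]],"vv":{"pup":{"b":20,"f":38,"s":10,"wy":97},"rf":{"c":5,"puw":77,"tl":58,"ubo":81}}}
After op 6 (add /vv/v 9): {"n":[{"bys":64,"cgz":53,"cs":75},[26,96,44,59],[84,86,62,30]],"vv":{"pup":{"b":20,"f":38,"s":10,"wy":97},"rf":{"c":5,"puw":77,"tl":58,"ubo":81},"v":9}}
After op 7 (remove /vv): {"n":[{"bys":64,"cgz":53,"cs":75},[26,96,44,59],[84,86,62,30]]}
After op 8 (replace /n/1/0 94): {"n":[{"bys":64,"cgz":53,"cs":75},[94,96,44,59],[84,86,62,30]]}
After op 9 (remove /n/1/0): {"n":[{"bys":64,"cgz":53,"cs":75},[96,44,59],[84,86,62,30]]}
After op 10 (remove /n/1): {"n":[{"bys":64,"cgz":53,"cs":75},[84,86,62,30]]}
After op 11 (replace /n/0/bys 95): {"n":[{"bys":95,"cgz":53,"cs":75},[84,86,62,30]]}
After op 12 (replace /n/1/1 89): {"n":[{"bys":95,"cgz":53,"cs":75},[84,89,62,30]]}
After op 13 (add /n/0/x 13): {"n":[{"bys":95,"cgz":53,"cs":75,"x":13},[84,89,62,30]]}
After op 14 (replace /n/0/bys 84): {"n":[{"bys":84,"cgz":53,"cs":75,"x":13},[84,89,62,30]]}
After op 15 (remove /n/1): {"n":[{"bys":84,"cgz":53,"cs":75,"x":13}]}
After op 16 (add /n/1 6): {"n":[{"bys":84,"cgz":53,"cs":75,"x":13},6]}
After op 17 (add /luj 37): {"luj":37,"n":[{"bys":84,"cgz":53,"cs":75,"x":13},6]}
After op 18 (replace /n/0/bys 13): {"luj":37,"n":[{"bys":13,"cgz":53,"cs":75,"x":13},6]}
After op 19 (remove /luj): {"n":[{"bys":13,"cgz":53,"cs":75,"x":13},6]}

Answer: {"n":[{"bys":13,"cgz":53,"cs":75,"x":13},6]}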